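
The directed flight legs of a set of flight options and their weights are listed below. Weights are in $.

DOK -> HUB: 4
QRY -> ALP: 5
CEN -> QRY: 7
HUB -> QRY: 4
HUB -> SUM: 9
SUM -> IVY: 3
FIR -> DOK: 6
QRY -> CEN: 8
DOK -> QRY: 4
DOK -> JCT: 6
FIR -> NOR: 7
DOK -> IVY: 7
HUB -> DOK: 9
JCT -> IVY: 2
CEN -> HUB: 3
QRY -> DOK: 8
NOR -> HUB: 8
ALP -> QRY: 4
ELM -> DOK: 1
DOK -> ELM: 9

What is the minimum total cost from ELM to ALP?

Candidate routes:
ELM–DOK–QRY–ALP: 1+4+5 = 10
ELM–DOK–HUB–QRY–ALP: 1+4+4+5 = 14
Cheapest is ELM–DOK–QRY–ALP at $10.

$10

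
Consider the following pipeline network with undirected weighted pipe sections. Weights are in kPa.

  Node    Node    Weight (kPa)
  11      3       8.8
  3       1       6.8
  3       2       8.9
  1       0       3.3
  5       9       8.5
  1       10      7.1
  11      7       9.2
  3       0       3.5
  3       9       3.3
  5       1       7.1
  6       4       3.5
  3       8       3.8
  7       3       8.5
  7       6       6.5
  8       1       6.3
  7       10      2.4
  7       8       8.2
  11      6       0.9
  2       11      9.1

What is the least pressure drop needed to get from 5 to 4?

Candidate routes:
5 → 1 → 10 → 7 → 6 → 4: 7.1+7.1+2.4+6.5+3.5 = 26.6
5 → 9 → 3 → 11 → 6 → 4: 8.5+3.3+8.8+0.9+3.5 = 25
The minimum is 25 kPa via 5 → 9 → 3 → 11 → 6 → 4.

25 kPa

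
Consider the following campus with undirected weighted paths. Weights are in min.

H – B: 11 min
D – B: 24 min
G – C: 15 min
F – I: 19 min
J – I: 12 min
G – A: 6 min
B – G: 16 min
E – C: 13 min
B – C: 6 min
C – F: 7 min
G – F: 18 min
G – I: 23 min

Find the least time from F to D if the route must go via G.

Shortest F→G: F → G = 18
Best G to D: G → B → D costing 40
Total via G: 18 + 40 = 58 min.

58 min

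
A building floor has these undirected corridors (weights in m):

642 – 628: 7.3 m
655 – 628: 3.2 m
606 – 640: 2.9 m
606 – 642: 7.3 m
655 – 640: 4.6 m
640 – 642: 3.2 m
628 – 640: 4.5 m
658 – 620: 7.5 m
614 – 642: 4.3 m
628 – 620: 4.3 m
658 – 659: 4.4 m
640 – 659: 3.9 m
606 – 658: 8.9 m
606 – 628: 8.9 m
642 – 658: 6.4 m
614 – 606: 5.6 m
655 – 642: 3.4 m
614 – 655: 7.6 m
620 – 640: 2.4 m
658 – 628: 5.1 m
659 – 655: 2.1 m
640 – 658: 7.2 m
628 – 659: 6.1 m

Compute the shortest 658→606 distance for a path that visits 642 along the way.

12.5 m

Best 658 to 642: 658 → 642 costing 6.4
Shortest 642→606: 642 → 640 → 606 = 6.1
Total via 642: 6.4 + 6.1 = 12.5 m.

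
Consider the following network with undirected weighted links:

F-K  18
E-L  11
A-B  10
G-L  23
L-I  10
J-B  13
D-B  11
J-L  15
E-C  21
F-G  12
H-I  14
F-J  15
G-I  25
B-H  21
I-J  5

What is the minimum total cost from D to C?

Running Dijkstra from D:
D: 0
B: 11  (via D)
A: 21  (via B)
J: 24  (via B)
I: 29  (via J)
H: 32  (via B)
F: 39  (via J)
L: 39  (via J)
E: 50  (via L)
G: 51  (via F)
K: 57  (via F)
C: 71  (via E)
Shortest route: D → B → J → L → E → C = 71.

71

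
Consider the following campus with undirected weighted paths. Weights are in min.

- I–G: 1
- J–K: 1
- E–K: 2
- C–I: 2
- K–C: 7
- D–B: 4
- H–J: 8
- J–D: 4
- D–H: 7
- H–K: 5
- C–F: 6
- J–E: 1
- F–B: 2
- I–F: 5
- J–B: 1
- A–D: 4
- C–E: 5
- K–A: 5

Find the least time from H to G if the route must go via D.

19 min

Best H to D: H → D costing 7
Best D to G: D → B → F → I → G costing 12
Total via D: 7 + 12 = 19 min.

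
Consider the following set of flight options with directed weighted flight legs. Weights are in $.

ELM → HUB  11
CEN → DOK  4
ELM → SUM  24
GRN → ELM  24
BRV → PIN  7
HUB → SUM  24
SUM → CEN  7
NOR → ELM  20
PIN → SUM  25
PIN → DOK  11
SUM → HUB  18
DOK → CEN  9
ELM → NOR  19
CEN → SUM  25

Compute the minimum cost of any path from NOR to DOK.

Settle nodes by increasing distance from NOR:
NOR: 0
ELM: 20  (via NOR)
HUB: 31  (via ELM)
SUM: 44  (via ELM)
CEN: 51  (via SUM)
DOK: 55  (via CEN)
Shortest route: NOR → ELM → SUM → CEN → DOK = $55.

$55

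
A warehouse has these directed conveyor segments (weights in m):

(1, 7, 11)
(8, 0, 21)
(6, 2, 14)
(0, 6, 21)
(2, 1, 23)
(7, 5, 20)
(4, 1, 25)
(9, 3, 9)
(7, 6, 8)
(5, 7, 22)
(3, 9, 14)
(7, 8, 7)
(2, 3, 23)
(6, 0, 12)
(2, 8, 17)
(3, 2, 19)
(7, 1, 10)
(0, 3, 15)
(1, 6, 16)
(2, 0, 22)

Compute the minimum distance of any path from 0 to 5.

88 m

Running Dijkstra from 0:
0: 0
3: 15  (via 0)
6: 21  (via 0)
9: 29  (via 3)
2: 34  (via 3)
8: 51  (via 2)
1: 57  (via 2)
7: 68  (via 1)
5: 88  (via 7)
Shortest route: 0 → 3 → 2 → 1 → 7 → 5 = 88 m.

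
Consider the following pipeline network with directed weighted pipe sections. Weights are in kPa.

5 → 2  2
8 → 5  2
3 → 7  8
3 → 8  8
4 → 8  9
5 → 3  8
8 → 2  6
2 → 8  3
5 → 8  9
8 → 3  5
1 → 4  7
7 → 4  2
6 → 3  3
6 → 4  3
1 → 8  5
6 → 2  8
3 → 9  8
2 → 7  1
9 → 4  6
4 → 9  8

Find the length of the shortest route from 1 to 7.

Enumerating some paths:
1 → 8 → 2 → 7: 5+6+1 = 12
1 → 8 → 5 → 2 → 7: 5+2+2+1 = 10
The minimum is 10 kPa via 1 → 8 → 5 → 2 → 7.

10 kPa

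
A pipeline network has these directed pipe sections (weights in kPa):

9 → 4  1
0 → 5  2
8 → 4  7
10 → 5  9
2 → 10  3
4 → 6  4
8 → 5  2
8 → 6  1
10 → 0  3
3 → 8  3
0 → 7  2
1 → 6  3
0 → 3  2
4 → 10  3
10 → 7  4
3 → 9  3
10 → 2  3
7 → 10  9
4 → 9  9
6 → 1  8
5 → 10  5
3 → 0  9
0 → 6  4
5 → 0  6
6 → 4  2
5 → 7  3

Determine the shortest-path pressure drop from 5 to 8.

11 kPa

Compare a few routes:
5 → 10 → 0 → 3 → 8: 5+3+2+3 = 13
5 → 0 → 3 → 8: 6+2+3 = 11
Cheapest is 5 → 0 → 3 → 8 at 11 kPa.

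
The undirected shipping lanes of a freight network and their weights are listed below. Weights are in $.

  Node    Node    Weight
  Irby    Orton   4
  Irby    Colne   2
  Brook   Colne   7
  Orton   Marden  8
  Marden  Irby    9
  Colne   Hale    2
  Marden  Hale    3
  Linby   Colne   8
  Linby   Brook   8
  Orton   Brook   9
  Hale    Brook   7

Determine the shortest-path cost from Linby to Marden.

$13

Candidate routes:
Linby → Brook → Hale → Marden: 8+7+3 = 18
Linby → Colne → Irby → Marden: 8+2+9 = 19
Linby → Colne → Hale → Marden: 8+2+3 = 13
The minimum is $13 via Linby → Colne → Hale → Marden.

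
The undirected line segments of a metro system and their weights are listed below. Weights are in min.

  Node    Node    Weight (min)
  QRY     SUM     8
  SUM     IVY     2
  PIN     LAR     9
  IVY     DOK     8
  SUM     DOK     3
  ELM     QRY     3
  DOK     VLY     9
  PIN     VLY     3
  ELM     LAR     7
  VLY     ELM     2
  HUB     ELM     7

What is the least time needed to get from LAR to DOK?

Candidate routes:
LAR → PIN → VLY → DOK: 9+3+9 = 21
LAR → ELM → VLY → DOK: 7+2+9 = 18
Cheapest is LAR → ELM → VLY → DOK at 18 min.

18 min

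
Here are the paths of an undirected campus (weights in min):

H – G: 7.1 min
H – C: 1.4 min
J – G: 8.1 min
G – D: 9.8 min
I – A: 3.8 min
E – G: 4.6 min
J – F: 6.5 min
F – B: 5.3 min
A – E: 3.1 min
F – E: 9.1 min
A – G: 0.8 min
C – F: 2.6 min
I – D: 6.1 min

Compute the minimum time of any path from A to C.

Shortest distances from A:
A: 0
G: 0.8  (via A)
E: 3.1  (via A)
I: 3.8  (via A)
H: 7.9  (via G)
J: 8.9  (via G)
C: 9.3  (via H)
Shortest route: A → G → H → C = 9.3 min.

9.3 min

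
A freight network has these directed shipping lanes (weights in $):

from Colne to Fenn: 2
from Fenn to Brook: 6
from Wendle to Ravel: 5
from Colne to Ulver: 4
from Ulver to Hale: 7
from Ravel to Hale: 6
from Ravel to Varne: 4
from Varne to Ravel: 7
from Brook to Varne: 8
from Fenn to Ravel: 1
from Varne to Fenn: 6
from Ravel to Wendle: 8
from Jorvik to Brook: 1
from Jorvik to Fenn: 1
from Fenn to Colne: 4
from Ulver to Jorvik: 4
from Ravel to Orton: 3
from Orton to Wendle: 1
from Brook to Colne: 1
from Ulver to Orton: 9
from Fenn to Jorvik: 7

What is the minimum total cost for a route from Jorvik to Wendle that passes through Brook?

Shortest Jorvik→Brook: Jorvik → Brook = 1
Shortest Brook→Wendle: Brook → Colne → Fenn → Ravel → Orton → Wendle = 8
Total via Brook: 1 + 8 = $9.

$9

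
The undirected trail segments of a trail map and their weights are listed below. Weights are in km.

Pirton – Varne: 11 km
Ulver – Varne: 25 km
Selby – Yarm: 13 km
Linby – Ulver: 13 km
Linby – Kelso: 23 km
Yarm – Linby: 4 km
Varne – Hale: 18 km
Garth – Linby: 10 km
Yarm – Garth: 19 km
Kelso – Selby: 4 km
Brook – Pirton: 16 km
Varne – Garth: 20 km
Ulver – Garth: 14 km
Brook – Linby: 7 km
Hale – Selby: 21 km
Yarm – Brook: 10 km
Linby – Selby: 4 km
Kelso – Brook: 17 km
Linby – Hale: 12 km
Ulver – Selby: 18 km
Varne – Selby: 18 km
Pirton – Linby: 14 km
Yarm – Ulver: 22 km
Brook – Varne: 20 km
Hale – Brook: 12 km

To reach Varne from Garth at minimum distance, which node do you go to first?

Compare a few routes:
Garth–Linby–Selby–Varne: 10+4+18 = 32
Garth–Varne: 20 = 20
The minimum is 20 km via Garth–Varne.
So from Garth the first move is to Varne.

Varne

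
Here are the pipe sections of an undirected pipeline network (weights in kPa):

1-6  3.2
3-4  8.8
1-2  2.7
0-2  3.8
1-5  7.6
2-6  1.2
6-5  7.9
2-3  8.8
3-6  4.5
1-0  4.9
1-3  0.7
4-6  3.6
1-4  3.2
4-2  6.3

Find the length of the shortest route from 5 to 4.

Shortest distances from 5:
5: 0
1: 7.6  (via 5)
6: 7.9  (via 5)
3: 8.3  (via 1)
2: 9.1  (via 6)
4: 10.8  (via 1)
Shortest route: 5 → 1 → 4 = 10.8 kPa.

10.8 kPa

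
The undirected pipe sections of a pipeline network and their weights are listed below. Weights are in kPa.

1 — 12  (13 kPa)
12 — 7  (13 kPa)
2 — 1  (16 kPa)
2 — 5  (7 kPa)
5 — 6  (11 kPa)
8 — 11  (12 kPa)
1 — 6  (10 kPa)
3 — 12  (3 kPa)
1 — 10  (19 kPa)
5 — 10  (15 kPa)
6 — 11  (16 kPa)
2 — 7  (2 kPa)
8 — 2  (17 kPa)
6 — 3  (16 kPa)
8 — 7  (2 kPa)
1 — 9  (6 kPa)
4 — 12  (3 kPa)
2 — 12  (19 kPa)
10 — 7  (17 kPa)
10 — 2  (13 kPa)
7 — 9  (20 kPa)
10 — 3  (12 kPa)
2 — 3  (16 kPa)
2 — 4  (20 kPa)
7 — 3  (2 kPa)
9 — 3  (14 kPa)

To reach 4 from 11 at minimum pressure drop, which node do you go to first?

Enumerating some paths:
11 → 8 → 7 → 2 → 4: 12+2+2+20 = 36
11 → 8 → 7 → 12 → 4: 12+2+13+3 = 30
11 → 8 → 7 → 3 → 12 → 4: 12+2+2+3+3 = 22
The minimum is 22 kPa via 11 → 8 → 7 → 3 → 12 → 4.
So from 11 the first move is to 8.

8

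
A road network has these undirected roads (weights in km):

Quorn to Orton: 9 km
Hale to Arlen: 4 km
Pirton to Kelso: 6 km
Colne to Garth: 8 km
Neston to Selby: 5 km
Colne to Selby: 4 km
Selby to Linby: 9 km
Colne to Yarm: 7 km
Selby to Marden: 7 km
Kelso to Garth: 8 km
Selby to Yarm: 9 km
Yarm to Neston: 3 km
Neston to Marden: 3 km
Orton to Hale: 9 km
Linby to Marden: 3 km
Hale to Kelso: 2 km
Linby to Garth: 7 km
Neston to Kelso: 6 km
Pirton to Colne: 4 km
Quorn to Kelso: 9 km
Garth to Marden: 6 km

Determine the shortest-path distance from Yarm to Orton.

Settle nodes by increasing distance from Yarm:
Yarm: 0
Neston: 3  (via Yarm)
Marden: 6  (via Neston)
Colne: 7  (via Yarm)
Selby: 8  (via Neston)
Linby: 9  (via Marden)
Kelso: 9  (via Neston)
Hale: 11  (via Kelso)
Pirton: 11  (via Colne)
Garth: 12  (via Marden)
Arlen: 15  (via Hale)
Quorn: 18  (via Kelso)
Orton: 20  (via Hale)
Shortest route: Yarm–Neston–Kelso–Hale–Orton = 20 km.

20 km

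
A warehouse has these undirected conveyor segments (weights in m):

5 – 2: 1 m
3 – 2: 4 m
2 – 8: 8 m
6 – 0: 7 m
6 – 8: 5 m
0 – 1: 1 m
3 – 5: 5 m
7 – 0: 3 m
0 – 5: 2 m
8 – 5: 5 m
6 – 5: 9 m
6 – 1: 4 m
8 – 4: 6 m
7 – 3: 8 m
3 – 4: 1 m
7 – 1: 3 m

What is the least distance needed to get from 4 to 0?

8 m

Compare a few routes:
4–3–5–0: 1+5+2 = 8
4–8–5–0: 6+5+2 = 13
4–3–7–1–0: 1+8+3+1 = 13
4–3–7–0: 1+8+3 = 12
Cheapest is 4–3–5–0 at 8 m.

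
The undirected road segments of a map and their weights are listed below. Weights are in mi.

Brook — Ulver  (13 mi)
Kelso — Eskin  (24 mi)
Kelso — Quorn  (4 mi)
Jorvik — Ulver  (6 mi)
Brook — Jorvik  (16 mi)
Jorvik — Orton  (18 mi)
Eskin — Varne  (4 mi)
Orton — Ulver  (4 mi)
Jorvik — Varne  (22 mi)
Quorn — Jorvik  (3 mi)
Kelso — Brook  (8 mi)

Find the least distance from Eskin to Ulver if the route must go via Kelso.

37 mi

Shortest Eskin→Kelso: Eskin–Kelso = 24
Shortest Kelso→Ulver: Kelso–Quorn–Jorvik–Ulver = 13
Total via Kelso: 24 + 13 = 37 mi.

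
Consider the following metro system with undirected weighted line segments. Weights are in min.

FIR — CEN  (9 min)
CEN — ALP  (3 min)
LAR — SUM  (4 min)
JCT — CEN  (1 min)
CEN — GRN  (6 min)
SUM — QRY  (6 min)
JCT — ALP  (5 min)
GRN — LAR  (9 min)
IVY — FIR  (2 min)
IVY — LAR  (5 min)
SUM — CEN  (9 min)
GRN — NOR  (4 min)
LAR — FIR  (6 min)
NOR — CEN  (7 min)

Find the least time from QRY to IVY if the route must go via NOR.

Shortest QRY→NOR: QRY–SUM–CEN–NOR = 22
Shortest NOR→IVY: NOR–GRN–LAR–IVY = 18
Total via NOR: 22 + 18 = 40 min.

40 min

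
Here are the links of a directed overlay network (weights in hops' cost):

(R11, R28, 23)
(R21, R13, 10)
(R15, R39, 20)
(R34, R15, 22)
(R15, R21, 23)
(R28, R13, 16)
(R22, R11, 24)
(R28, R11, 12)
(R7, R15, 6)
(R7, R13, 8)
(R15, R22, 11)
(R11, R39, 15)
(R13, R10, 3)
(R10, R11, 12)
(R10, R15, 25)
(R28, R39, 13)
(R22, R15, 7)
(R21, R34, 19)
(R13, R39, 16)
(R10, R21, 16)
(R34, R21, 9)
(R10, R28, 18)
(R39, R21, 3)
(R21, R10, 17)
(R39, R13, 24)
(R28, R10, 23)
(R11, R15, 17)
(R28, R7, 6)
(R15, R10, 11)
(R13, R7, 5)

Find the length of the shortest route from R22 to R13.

40 hops' cost

Compare a few routes:
R22 → R15 → R21 → R13: 7+23+10 = 40
R22 → R15 → R10 → R28 → R7 → R13: 7+11+18+6+8 = 50
R22 → R15 → R10 → R21 → R13: 7+11+16+10 = 44
The minimum is 40 hops' cost via R22 → R15 → R21 → R13.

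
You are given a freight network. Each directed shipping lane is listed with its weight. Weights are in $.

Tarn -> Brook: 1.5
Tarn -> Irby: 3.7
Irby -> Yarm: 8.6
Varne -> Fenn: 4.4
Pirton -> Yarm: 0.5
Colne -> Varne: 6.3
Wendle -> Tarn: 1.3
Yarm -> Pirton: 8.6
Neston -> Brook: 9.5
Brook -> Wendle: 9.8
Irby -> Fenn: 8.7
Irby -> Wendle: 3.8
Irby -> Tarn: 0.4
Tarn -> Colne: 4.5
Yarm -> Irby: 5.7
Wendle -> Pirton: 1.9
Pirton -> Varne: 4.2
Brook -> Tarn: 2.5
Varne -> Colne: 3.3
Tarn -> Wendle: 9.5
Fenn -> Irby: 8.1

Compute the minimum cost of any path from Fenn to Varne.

$18

Candidate routes:
Fenn → Irby → Tarn → Colne → Varne: 8.1+0.4+4.5+6.3 = 19.3
Fenn → Irby → Wendle → Pirton → Varne: 8.1+3.8+1.9+4.2 = 18
The minimum is $18 via Fenn → Irby → Wendle → Pirton → Varne.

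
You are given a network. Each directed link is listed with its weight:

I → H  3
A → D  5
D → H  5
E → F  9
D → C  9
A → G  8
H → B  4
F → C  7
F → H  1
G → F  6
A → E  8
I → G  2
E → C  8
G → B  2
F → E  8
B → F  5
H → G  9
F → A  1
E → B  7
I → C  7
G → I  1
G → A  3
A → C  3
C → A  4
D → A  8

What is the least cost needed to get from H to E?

Shortest distances from H:
H: 0
B: 4  (via H)
F: 9  (via B)
G: 9  (via H)
A: 10  (via F)
I: 10  (via G)
C: 13  (via A)
D: 15  (via A)
E: 17  (via F)
Shortest route: H–B–F–E = 17.

17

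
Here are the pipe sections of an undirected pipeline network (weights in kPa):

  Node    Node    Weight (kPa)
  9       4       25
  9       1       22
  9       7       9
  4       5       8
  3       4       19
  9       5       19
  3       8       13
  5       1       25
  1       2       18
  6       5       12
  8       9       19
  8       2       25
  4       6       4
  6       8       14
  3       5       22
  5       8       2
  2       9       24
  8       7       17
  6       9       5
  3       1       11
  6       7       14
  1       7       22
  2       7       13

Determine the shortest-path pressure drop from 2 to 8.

Enumerating some paths:
2 - 8: 25 = 25
2 - 7 - 8: 13+17 = 30
2 - 7 - 6 - 4 - 5 - 8: 13+14+4+8+2 = 41
2 - 7 - 6 - 5 - 8: 13+14+12+2 = 41
The minimum is 25 kPa via 2 - 8.

25 kPa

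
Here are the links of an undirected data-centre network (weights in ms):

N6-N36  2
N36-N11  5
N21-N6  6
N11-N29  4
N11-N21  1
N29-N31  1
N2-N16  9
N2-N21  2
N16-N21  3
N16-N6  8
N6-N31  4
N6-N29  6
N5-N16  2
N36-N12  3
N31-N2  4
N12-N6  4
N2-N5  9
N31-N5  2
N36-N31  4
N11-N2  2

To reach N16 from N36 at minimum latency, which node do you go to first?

N31

Candidate routes:
N36 → N31 → N5 → N16: 4+2+2 = 8
N36 → N11 → N21 → N16: 5+1+3 = 9
N36 → N6 → N31 → N5 → N16: 2+4+2+2 = 10
N36 → N6 → N16: 2+8 = 10
The minimum is 8 ms via N36 → N31 → N5 → N16.
So from N36 the first move is to N31.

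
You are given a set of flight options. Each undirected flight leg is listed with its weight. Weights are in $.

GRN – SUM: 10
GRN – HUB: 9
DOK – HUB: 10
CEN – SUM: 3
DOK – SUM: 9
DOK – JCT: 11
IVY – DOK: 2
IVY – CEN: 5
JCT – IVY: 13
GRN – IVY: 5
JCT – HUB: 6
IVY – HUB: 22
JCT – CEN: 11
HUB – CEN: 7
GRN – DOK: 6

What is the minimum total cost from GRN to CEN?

Running Dijkstra from GRN:
GRN: 0
IVY: 5  (via GRN)
DOK: 6  (via GRN)
HUB: 9  (via GRN)
SUM: 10  (via GRN)
CEN: 10  (via IVY)
Shortest route: GRN–IVY–CEN = $10.

$10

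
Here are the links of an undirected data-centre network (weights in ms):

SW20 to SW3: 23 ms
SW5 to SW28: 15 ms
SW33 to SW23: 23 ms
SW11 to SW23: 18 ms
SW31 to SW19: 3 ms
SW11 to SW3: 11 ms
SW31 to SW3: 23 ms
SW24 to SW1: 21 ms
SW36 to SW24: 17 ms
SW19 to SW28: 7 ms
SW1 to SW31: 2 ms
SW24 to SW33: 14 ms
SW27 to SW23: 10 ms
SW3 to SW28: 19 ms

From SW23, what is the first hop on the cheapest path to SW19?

Enumerating some paths:
SW23 → SW33 → SW24 → SW1 → SW31 → SW19: 23+14+21+2+3 = 63
SW23 → SW33 → SW24 → SW1 → SW31 → SW3 → SW28 → SW19: 23+14+21+2+23+19+7 = 109
SW23 → SW11 → SW3 → SW28 → SW19: 18+11+19+7 = 55
Cheapest is SW23 → SW11 → SW3 → SW28 → SW19 at 55 ms.
So from SW23 the first move is to SW11.

SW11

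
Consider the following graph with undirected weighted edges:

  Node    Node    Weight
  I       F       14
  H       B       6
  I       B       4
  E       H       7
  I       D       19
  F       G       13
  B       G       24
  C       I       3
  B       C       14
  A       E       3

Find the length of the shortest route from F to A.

Shortest distances from F:
F: 0
G: 13  (via F)
I: 14  (via F)
C: 17  (via I)
B: 18  (via I)
H: 24  (via B)
E: 31  (via H)
D: 33  (via I)
A: 34  (via E)
Shortest route: F → I → B → H → E → A = 34.

34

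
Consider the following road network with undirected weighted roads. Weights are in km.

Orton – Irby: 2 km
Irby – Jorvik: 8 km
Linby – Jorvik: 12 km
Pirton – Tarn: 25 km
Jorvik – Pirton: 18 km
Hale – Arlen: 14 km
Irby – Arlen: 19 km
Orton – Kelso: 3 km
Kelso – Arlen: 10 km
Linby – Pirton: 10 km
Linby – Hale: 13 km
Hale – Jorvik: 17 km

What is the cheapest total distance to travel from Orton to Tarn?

Candidate routes:
Orton - Kelso - Arlen - Hale - Linby - Pirton - Tarn: 3+10+14+13+10+25 = 75
Orton - Irby - Jorvik - Pirton - Tarn: 2+8+18+25 = 53
Orton - Irby - Jorvik - Linby - Pirton - Tarn: 2+8+12+10+25 = 57
Cheapest is Orton - Irby - Jorvik - Pirton - Tarn at 53 km.

53 km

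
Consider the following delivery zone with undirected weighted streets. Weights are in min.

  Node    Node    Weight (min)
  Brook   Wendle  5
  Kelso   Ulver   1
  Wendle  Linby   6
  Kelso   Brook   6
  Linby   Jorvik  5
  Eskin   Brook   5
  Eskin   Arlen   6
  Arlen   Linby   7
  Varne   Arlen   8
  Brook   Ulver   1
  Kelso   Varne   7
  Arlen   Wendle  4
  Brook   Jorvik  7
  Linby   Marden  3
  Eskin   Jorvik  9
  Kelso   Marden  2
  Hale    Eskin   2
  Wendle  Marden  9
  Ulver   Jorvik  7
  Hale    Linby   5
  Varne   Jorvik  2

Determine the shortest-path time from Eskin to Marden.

Enumerating some paths:
Eskin–Hale–Linby–Marden: 2+5+3 = 10
Eskin–Brook–Ulver–Kelso–Marden: 5+1+1+2 = 9
Eskin–Brook–Kelso–Marden: 5+6+2 = 13
Cheapest is Eskin–Brook–Ulver–Kelso–Marden at 9 min.

9 min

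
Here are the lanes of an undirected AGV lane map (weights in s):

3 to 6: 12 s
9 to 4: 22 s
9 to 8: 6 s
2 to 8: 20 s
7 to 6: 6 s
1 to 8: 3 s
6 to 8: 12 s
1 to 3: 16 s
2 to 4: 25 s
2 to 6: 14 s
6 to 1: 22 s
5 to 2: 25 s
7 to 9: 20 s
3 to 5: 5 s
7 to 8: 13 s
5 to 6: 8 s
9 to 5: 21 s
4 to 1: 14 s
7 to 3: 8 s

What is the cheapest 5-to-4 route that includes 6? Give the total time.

Shortest 5→6: 5 → 6 = 8
Best 6 to 4: 6 → 8 → 1 → 4 costing 29
Total via 6: 8 + 29 = 37 s.

37 s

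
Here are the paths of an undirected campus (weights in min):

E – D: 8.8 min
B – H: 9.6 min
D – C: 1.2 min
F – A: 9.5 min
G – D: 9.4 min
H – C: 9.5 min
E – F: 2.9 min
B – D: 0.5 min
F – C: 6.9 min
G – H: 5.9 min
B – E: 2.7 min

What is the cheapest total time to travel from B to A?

15.1 min

Shortest distances from B:
B: 0
D: 0.5  (via B)
C: 1.7  (via D)
E: 2.7  (via B)
F: 5.6  (via E)
H: 9.6  (via B)
G: 9.9  (via D)
A: 15.1  (via F)
Shortest route: B → E → F → A = 15.1 min.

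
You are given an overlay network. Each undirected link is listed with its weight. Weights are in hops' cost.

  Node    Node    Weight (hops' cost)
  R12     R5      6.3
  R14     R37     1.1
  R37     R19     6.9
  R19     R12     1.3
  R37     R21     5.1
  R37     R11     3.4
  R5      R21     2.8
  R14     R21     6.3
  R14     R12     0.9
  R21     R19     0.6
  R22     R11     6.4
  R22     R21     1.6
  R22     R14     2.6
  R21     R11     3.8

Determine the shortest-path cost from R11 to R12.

Settle nodes by increasing distance from R11:
R11: 0
R37: 3.4  (via R11)
R21: 3.8  (via R11)
R19: 4.4  (via R21)
R14: 4.5  (via R37)
R12: 5.4  (via R14)
Shortest route: R11–R37–R14–R12 = 5.4 hops' cost.

5.4 hops' cost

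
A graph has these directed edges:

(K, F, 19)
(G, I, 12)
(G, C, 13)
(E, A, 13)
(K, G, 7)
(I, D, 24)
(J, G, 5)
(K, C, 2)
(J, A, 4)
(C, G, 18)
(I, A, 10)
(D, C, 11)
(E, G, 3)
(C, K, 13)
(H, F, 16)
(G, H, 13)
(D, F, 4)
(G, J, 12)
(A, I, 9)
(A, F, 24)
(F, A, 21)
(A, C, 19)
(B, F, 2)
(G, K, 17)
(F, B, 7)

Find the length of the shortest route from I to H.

Running Dijkstra from I:
I: 0
A: 10  (via I)
D: 24  (via I)
F: 28  (via D)
C: 29  (via A)
B: 35  (via F)
K: 42  (via C)
G: 47  (via C)
J: 59  (via G)
H: 60  (via G)
Shortest route: I–A–C–G–H = 60.

60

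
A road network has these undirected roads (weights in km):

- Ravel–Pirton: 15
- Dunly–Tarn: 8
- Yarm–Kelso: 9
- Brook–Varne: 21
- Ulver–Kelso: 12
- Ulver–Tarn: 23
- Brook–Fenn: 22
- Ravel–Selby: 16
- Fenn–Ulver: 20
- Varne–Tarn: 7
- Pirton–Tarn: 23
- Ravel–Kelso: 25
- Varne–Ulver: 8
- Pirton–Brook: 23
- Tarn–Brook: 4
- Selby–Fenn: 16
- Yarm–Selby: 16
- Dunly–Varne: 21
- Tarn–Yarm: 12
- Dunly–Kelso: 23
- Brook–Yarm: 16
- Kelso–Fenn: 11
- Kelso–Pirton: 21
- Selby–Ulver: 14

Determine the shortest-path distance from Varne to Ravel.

Running Dijkstra from Varne:
Varne: 0
Tarn: 7  (via Varne)
Ulver: 8  (via Varne)
Brook: 11  (via Tarn)
Dunly: 15  (via Tarn)
Yarm: 19  (via Tarn)
Kelso: 20  (via Ulver)
Selby: 22  (via Ulver)
Fenn: 28  (via Ulver)
Pirton: 30  (via Tarn)
Ravel: 38  (via Selby)
Shortest route: Varne → Ulver → Selby → Ravel = 38 km.

38 km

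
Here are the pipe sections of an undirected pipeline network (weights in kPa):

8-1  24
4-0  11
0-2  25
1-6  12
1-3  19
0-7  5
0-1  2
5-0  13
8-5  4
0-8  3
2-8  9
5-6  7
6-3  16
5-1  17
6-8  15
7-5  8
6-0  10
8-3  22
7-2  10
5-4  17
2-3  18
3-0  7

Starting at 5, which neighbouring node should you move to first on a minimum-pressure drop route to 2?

8

Compare a few routes:
5–8–2: 4+9 = 13
5–0–8–2: 13+3+9 = 25
5–8–0–7–2: 4+3+5+10 = 22
5–7–2: 8+10 = 18
The minimum is 13 kPa via 5–8–2.
So from 5 the first move is to 8.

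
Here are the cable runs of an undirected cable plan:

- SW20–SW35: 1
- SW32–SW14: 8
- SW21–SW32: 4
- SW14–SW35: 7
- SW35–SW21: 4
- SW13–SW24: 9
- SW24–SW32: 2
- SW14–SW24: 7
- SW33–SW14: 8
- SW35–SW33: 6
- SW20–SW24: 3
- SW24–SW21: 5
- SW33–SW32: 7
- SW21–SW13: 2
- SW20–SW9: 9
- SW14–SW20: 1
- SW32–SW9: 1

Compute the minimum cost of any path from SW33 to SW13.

12

Settle nodes by increasing distance from SW33:
SW33: 0
SW35: 6  (via SW33)
SW20: 7  (via SW35)
SW32: 7  (via SW33)
SW14: 8  (via SW33)
SW9: 8  (via SW32)
SW24: 9  (via SW32)
SW21: 10  (via SW35)
SW13: 12  (via SW21)
Shortest route: SW33–SW35–SW21–SW13 = 12.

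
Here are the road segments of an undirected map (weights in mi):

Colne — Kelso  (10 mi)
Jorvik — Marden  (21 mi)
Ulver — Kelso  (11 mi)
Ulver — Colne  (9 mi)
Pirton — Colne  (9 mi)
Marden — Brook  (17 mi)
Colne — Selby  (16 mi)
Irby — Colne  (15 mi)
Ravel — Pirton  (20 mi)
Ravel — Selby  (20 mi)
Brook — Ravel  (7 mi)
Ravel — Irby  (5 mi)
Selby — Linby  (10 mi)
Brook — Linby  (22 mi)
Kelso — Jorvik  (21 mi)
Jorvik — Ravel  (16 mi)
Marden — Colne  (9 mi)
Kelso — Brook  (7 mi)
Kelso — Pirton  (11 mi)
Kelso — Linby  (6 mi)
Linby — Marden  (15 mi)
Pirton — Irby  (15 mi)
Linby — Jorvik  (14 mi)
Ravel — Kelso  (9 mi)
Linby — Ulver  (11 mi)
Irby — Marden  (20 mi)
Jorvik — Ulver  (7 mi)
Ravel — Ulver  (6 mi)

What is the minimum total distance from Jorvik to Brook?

Shortest distances from Jorvik:
Jorvik: 0
Ulver: 7  (via Jorvik)
Ravel: 13  (via Ulver)
Linby: 14  (via Jorvik)
Colne: 16  (via Ulver)
Kelso: 18  (via Ulver)
Irby: 18  (via Ravel)
Brook: 20  (via Ravel)
Shortest route: Jorvik → Ulver → Ravel → Brook = 20 mi.

20 mi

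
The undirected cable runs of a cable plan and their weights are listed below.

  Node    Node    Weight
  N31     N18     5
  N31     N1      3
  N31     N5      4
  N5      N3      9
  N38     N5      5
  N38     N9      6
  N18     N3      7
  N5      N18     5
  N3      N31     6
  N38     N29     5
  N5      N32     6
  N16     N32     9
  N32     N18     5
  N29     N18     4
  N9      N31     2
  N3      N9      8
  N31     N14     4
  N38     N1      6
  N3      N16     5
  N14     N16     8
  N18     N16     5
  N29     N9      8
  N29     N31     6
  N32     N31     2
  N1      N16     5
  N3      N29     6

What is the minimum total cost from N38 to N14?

12

Settle nodes by increasing distance from N38:
N38: 0
N29: 5  (via N38)
N5: 5  (via N38)
N1: 6  (via N38)
N9: 6  (via N38)
N31: 8  (via N9)
N18: 9  (via N29)
N32: 10  (via N31)
N3: 11  (via N29)
N16: 11  (via N1)
N14: 12  (via N31)
Shortest route: N38 → N9 → N31 → N14 = 12.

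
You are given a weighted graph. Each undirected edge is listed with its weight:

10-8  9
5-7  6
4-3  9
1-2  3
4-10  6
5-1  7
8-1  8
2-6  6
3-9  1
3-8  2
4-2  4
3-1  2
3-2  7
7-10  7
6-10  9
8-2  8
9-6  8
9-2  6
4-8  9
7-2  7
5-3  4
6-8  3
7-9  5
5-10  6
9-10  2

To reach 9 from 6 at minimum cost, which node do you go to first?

8

Compare a few routes:
6 → 10 → 9: 9+2 = 11
6 → 9: 8 = 8
6 → 8 → 3 → 9: 3+2+1 = 6
Cheapest is 6 → 8 → 3 → 9 at 6.
So from 6 the first move is to 8.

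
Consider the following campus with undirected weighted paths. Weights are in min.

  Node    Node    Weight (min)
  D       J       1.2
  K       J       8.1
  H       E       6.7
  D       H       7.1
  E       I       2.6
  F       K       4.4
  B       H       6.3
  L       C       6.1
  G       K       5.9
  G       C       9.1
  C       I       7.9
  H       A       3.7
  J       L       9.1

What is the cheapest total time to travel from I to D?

16.4 min

Running Dijkstra from I:
I: 0
E: 2.6  (via I)
C: 7.9  (via I)
H: 9.3  (via E)
A: 13  (via H)
L: 14  (via C)
B: 15.6  (via H)
D: 16.4  (via H)
Shortest route: I → E → H → D = 16.4 min.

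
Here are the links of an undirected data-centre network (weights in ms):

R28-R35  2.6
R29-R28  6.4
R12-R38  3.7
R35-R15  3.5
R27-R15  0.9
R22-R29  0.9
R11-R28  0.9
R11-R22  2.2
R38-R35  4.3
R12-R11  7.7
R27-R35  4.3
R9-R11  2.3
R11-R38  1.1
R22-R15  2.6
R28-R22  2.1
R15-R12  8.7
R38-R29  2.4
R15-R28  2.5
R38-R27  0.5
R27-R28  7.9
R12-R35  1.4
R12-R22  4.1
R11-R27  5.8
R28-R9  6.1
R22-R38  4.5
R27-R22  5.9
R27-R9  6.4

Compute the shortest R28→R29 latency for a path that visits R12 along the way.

Best R28 to R12: R28 → R35 → R12 costing 4
Best R12 to R29: R12 → R22 → R29 costing 5
Total via R12: 4 + 5 = 9 ms.

9 ms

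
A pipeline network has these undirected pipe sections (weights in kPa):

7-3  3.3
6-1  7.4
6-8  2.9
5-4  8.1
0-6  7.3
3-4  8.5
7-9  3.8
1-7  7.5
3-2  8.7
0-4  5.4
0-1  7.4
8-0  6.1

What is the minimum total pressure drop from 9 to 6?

18.7 kPa

Enumerating some paths:
9 - 7 - 1 - 6: 3.8+7.5+7.4 = 18.7
9 - 7 - 1 - 0 - 6: 3.8+7.5+7.4+7.3 = 26
The minimum is 18.7 kPa via 9 - 7 - 1 - 6.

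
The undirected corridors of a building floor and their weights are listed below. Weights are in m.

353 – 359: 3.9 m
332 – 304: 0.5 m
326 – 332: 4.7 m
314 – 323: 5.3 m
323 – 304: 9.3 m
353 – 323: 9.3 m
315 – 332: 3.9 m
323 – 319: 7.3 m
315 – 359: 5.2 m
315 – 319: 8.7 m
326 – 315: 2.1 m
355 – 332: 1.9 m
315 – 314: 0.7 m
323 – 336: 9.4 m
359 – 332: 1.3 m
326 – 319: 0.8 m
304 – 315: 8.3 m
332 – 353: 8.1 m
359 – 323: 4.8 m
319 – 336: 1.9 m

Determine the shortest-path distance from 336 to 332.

7.4 m

Candidate routes:
336 - 319 - 326 - 332: 1.9+0.8+4.7 = 7.4
336 - 319 - 326 - 315 - 332: 1.9+0.8+2.1+3.9 = 8.7
336 - 319 - 326 - 315 - 359 - 332: 1.9+0.8+2.1+5.2+1.3 = 11.3
The minimum is 7.4 m via 336 - 319 - 326 - 332.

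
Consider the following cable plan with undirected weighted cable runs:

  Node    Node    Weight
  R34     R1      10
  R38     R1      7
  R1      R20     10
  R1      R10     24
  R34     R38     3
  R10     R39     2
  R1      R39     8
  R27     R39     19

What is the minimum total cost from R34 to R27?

37

Candidate routes:
R34–R38–R1–R10–R39–R27: 3+7+24+2+19 = 55
R34–R1–R39–R27: 10+8+19 = 37
The minimum is 37 via R34–R1–R39–R27.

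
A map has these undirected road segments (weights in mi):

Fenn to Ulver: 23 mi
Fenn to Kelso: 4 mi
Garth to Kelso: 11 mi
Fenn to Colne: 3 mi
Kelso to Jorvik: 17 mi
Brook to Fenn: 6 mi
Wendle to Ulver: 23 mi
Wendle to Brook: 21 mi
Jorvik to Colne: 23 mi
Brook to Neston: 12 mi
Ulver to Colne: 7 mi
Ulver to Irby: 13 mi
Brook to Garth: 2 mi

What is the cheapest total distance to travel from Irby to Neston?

41 mi

Running Dijkstra from Irby:
Irby: 0
Ulver: 13  (via Irby)
Colne: 20  (via Ulver)
Fenn: 23  (via Colne)
Kelso: 27  (via Fenn)
Brook: 29  (via Fenn)
Garth: 31  (via Brook)
Wendle: 36  (via Ulver)
Neston: 41  (via Brook)
Shortest route: Irby → Ulver → Colne → Fenn → Brook → Neston = 41 mi.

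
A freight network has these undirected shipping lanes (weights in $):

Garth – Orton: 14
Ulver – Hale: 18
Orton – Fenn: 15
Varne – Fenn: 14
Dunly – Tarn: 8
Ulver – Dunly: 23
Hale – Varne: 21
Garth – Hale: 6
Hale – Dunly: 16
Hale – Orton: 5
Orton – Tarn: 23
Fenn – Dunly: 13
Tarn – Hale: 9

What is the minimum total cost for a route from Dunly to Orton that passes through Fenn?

Best Dunly to Fenn: Dunly → Fenn costing 13
Best Fenn to Orton: Fenn → Orton costing 15
Total via Fenn: 13 + 15 = $28.

$28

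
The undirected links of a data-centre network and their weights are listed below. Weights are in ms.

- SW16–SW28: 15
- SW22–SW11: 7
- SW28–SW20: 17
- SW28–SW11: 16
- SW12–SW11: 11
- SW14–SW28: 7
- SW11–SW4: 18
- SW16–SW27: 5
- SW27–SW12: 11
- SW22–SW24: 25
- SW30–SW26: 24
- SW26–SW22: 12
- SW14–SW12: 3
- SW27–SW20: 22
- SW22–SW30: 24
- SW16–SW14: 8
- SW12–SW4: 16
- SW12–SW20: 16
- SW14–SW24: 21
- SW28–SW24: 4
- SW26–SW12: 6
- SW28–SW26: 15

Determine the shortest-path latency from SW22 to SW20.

34 ms

Candidate routes:
SW22 → SW11 → SW28 → SW20: 7+16+17 = 40
SW22 → SW26 → SW28 → SW20: 12+15+17 = 44
SW22 → SW11 → SW12 → SW20: 7+11+16 = 34
SW22 → SW26 → SW12 → SW14 → SW28 → SW20: 12+6+3+7+17 = 45
The minimum is 34 ms via SW22 → SW11 → SW12 → SW20.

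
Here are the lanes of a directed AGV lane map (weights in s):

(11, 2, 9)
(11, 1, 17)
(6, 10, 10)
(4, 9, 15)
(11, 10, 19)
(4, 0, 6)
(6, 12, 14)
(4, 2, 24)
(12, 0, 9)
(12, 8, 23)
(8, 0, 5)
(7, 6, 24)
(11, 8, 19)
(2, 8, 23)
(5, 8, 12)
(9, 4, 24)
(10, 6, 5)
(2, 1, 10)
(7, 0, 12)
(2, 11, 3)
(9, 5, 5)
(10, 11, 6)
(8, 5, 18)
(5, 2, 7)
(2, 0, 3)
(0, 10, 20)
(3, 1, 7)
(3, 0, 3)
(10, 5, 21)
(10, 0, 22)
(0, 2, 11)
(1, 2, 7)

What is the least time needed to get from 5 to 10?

29 s

Shortest distances from 5:
5: 0
2: 7  (via 5)
0: 10  (via 2)
11: 10  (via 2)
8: 12  (via 5)
1: 17  (via 2)
10: 29  (via 11)
Shortest route: 5 → 2 → 11 → 10 = 29 s.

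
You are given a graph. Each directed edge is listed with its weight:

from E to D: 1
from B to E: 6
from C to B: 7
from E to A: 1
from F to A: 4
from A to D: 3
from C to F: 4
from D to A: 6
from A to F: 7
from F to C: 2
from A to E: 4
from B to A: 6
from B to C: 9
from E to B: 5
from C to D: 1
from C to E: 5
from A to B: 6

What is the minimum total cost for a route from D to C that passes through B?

21

Shortest D→B: D–A–B = 12
Best B to C: B–C costing 9
Total via B: 12 + 9 = 21.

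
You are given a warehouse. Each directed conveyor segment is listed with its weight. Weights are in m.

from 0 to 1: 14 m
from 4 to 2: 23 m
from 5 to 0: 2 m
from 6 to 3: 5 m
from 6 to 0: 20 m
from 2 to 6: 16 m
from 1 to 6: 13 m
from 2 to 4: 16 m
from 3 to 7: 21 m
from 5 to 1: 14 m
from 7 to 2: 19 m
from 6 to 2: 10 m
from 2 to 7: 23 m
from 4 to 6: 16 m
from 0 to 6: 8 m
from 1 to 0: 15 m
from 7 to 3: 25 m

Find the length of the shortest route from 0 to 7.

Running Dijkstra from 0:
0: 0
6: 8  (via 0)
3: 13  (via 6)
1: 14  (via 0)
2: 18  (via 6)
4: 34  (via 2)
7: 34  (via 3)
Shortest route: 0 → 6 → 3 → 7 = 34 m.

34 m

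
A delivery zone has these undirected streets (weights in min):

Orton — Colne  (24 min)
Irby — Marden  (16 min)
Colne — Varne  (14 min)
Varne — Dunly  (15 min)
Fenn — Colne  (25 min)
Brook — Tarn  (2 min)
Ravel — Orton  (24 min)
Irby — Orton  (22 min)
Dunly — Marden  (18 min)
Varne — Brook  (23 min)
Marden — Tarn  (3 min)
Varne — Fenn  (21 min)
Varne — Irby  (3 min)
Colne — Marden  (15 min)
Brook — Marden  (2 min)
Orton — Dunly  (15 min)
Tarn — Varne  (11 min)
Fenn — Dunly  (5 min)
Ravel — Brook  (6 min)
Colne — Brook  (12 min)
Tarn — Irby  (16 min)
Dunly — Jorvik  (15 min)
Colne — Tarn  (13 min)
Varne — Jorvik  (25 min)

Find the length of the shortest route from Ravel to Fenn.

Shortest distances from Ravel:
Ravel: 0
Brook: 6  (via Ravel)
Tarn: 8  (via Brook)
Marden: 8  (via Brook)
Colne: 18  (via Brook)
Varne: 19  (via Tarn)
Irby: 22  (via Varne)
Orton: 24  (via Ravel)
Dunly: 26  (via Marden)
Fenn: 31  (via Dunly)
Shortest route: Ravel–Brook–Marden–Dunly–Fenn = 31 min.

31 min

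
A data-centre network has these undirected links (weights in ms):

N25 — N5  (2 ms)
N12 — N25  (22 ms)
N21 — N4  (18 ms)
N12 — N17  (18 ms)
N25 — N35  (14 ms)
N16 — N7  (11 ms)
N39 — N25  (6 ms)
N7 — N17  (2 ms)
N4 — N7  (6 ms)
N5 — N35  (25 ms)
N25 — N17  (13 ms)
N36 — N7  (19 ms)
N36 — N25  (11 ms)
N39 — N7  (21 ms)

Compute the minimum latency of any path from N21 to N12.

Compare a few routes:
N21 → N4 → N7 → N17 → N25 → N12: 18+6+2+13+22 = 61
N21 → N4 → N7 → N17 → N12: 18+6+2+18 = 44
Cheapest is N21 → N4 → N7 → N17 → N12 at 44 ms.

44 ms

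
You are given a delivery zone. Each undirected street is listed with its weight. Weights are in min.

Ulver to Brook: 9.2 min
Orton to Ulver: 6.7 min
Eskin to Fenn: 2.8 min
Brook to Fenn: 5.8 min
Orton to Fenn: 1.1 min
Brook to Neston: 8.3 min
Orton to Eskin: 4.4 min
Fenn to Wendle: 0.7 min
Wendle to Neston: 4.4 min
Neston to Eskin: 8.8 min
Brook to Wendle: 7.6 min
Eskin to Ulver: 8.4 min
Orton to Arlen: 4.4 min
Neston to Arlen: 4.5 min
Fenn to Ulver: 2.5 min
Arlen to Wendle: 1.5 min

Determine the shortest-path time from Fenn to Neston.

Candidate routes:
Fenn - Wendle - Arlen - Neston: 0.7+1.5+4.5 = 6.7
Fenn - Orton - Arlen - Neston: 1.1+4.4+4.5 = 10
Fenn - Wendle - Neston: 0.7+4.4 = 5.1
The minimum is 5.1 min via Fenn - Wendle - Neston.

5.1 min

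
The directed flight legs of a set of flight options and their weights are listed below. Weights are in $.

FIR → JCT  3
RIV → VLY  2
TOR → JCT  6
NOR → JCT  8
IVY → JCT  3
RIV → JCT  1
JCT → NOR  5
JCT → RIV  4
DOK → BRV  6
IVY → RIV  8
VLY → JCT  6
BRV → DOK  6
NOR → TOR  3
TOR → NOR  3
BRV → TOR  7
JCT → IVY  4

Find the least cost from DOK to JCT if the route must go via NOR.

$24

Best DOK to NOR: DOK–BRV–TOR–NOR costing 16
Best NOR to JCT: NOR–JCT costing 8
Total via NOR: 16 + 8 = $24.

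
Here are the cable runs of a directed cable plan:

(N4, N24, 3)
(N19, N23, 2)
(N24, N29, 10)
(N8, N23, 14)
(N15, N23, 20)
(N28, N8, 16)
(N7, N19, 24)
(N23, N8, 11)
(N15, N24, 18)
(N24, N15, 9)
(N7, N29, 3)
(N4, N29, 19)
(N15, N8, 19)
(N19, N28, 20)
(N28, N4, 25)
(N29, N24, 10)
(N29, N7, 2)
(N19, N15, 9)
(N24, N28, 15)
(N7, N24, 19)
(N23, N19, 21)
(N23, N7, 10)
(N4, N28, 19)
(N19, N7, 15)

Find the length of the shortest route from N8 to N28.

52

Running Dijkstra from N8:
N8: 0
N23: 14  (via N8)
N7: 24  (via N23)
N29: 27  (via N7)
N19: 35  (via N23)
N24: 37  (via N29)
N15: 44  (via N19)
N28: 52  (via N24)
Shortest route: N8–N23–N7–N29–N24–N28 = 52.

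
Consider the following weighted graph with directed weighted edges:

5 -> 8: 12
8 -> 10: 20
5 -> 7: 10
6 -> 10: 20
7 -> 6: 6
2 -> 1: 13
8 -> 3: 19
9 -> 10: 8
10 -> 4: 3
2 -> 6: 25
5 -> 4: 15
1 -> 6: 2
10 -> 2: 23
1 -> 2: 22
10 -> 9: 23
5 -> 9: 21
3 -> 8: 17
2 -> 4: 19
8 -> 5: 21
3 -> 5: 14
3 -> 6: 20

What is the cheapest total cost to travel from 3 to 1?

73

Shortest distances from 3:
3: 0
5: 14  (via 3)
8: 17  (via 3)
6: 20  (via 3)
7: 24  (via 5)
4: 29  (via 5)
9: 35  (via 5)
10: 37  (via 8)
2: 60  (via 10)
1: 73  (via 2)
Shortest route: 3 → 8 → 10 → 2 → 1 = 73.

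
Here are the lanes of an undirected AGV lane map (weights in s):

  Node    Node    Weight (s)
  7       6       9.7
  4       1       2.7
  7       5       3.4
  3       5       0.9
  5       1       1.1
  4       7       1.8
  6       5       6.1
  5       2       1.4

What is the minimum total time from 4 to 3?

4.7 s

Enumerating some paths:
4 → 7 → 5 → 3: 1.8+3.4+0.9 = 6.1
4 → 1 → 5 → 3: 2.7+1.1+0.9 = 4.7
The minimum is 4.7 s via 4 → 1 → 5 → 3.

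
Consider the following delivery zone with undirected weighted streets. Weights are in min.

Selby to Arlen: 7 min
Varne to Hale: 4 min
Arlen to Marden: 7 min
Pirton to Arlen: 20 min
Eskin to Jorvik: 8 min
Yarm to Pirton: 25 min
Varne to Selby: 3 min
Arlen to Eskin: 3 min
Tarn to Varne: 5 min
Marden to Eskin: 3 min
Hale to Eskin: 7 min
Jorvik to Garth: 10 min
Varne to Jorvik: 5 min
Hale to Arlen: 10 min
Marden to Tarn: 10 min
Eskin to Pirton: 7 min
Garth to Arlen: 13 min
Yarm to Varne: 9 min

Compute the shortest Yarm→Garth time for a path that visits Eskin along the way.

36 min

Best Yarm to Eskin: Yarm → Varne → Hale → Eskin costing 20
Shortest Eskin→Garth: Eskin → Arlen → Garth = 16
Total via Eskin: 20 + 16 = 36 min.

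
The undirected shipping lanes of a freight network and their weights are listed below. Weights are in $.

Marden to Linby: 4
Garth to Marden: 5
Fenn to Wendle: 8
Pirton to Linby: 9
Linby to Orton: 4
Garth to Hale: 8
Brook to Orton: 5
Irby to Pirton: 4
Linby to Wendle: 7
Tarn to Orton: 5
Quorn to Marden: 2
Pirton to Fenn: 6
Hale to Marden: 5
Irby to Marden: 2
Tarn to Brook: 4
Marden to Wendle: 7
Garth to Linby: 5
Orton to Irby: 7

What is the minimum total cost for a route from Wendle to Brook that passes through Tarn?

$20

Shortest Wendle→Tarn: Wendle → Linby → Orton → Tarn = 16
Best Tarn to Brook: Tarn → Brook costing 4
Total via Tarn: 16 + 4 = $20.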